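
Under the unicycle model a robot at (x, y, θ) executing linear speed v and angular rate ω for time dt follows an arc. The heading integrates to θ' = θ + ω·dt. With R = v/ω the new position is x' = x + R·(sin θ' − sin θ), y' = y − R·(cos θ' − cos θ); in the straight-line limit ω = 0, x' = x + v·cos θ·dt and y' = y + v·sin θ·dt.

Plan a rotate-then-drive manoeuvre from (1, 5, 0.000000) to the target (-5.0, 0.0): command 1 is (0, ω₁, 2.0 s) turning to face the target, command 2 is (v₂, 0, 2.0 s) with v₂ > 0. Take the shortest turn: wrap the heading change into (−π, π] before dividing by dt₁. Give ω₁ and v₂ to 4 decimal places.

heading to target = atan2(0−5, -5−1) = -2.4469
Δθ = wrap(-2.4469 − 0.0000) = -2.4469; ω₁ = Δθ/dt₁ = -1.2234
distance = √((-5−1)² + (0−5)²) = 7.8102; v₂ = distance/dt₂ = 3.9051

ω₁ = -1.2234, v₂ = 3.9051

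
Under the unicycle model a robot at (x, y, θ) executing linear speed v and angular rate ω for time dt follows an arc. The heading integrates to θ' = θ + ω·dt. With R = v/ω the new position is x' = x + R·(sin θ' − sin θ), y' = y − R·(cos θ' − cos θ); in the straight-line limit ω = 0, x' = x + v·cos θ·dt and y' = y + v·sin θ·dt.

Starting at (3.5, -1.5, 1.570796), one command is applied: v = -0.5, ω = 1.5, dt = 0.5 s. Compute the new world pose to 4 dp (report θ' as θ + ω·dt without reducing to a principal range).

(3.5894, -1.7272, 2.3208)

θ' = 1.5708 + 1.5·0.5 = 2.3208
R = v/ω = -0.5/1.5 = -0.3333
x' = 3.5 + -0.3333·(sin 2.3208 − sin 1.5708) = 3.5894
y' = -1.5 − -0.3333·(cos 2.3208 − cos 1.5708) = -1.7272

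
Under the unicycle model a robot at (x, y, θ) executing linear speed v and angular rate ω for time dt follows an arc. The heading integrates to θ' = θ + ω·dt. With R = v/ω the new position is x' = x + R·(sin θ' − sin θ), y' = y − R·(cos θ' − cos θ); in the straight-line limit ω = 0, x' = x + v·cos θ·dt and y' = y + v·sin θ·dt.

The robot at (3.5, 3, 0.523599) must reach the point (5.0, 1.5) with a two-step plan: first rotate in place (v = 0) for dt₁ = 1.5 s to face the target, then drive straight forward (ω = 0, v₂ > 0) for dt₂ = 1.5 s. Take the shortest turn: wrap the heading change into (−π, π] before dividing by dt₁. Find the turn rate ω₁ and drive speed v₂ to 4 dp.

ω₁ = -0.8727, v₂ = 1.4142

heading to target = atan2(1.5−3, 5−3.5) = -0.7854
Δθ = wrap(-0.7854 − 0.5236) = -1.3090; ω₁ = Δθ/dt₁ = -0.8727
distance = √((5−3.5)² + (1.5−3)²) = 2.1213; v₂ = distance/dt₂ = 1.4142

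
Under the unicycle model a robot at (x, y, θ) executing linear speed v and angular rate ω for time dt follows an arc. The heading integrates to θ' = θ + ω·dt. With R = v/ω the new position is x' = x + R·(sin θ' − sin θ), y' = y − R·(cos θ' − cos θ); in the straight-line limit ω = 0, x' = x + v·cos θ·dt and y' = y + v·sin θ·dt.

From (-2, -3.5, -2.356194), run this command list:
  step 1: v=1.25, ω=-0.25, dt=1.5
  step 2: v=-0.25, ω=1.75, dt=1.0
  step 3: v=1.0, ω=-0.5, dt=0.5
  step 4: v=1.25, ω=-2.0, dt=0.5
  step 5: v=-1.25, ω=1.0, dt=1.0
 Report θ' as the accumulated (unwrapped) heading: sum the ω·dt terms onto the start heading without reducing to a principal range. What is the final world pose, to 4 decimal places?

step 1: θ'=-2.7312 (R=-5.0000) → pose (-3.5407, -4.5493, -2.7312)
step 2: θ'=-0.9812 (R=-0.1429) → pose (-3.4789, -4.3388, -0.9812)
step 3: θ'=-1.2312 (R=-2.0000) → pose (-3.2555, -4.7847, -1.2312)
step 4: θ'=-2.2312 (R=-0.6250) → pose (-3.3512, -5.3763, -2.2312)
step 5: θ'=-1.2312 (R=-1.2500) → pose (-3.1598, -4.1931, -1.2312)

(-3.1598, -4.1931, -1.2312)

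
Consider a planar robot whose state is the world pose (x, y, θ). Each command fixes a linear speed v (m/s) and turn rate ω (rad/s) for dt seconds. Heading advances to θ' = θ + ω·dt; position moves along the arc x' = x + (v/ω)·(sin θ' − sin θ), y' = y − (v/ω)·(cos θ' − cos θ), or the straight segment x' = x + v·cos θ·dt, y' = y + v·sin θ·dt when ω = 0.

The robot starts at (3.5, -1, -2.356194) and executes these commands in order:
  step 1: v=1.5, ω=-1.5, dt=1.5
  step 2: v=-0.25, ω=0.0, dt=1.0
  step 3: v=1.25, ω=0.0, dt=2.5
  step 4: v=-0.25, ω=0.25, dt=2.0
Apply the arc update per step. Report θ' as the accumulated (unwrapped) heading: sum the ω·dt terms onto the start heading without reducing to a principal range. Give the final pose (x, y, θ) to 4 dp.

(1.6663, 1.9962, -4.1062)

step 1: θ'=-4.6062 (R=-1.0000) → pose (1.7985, -0.3989, -4.6062)
step 2: θ'=-4.6062 (straight) → pose (1.8250, -0.6475, -4.6062)
step 3: θ'=-4.6062 (straight) → pose (1.4938, 2.4599, -4.6062)
step 4: θ'=-4.1062 (R=-1.0000) → pose (1.6663, 1.9962, -4.1062)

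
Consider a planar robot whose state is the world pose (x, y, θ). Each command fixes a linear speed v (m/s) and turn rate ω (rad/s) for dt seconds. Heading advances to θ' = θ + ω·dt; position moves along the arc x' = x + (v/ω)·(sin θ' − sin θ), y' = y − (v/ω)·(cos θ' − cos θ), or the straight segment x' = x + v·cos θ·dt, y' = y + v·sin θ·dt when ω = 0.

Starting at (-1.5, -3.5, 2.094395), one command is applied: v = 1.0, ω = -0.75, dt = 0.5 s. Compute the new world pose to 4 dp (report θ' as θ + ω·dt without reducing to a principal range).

θ' = 2.0944 + -0.75·0.5 = 1.7194
R = v/ω = 1.0/-0.75 = -1.3333
x' = -1.5 + -1.3333·(sin 1.7194 − sin 2.0944) = -1.6639
y' = -3.5 − -1.3333·(cos 1.7194 − cos 2.0944) = -3.0307

(-1.6639, -3.0307, 1.7194)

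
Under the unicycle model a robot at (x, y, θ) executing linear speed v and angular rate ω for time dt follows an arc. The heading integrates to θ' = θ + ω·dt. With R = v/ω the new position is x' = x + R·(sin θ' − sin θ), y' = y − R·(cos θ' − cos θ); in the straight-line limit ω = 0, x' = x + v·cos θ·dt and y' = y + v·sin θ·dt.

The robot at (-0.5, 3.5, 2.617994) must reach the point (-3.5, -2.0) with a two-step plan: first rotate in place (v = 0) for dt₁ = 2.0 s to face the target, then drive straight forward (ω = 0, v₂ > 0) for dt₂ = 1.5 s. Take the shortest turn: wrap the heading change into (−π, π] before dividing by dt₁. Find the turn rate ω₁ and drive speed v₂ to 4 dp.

heading to target = atan2(-2−3.5, -3.5−-0.5) = -2.0701
Δθ = wrap(-2.0701 − 2.6180) = 1.5950; ω₁ = Δθ/dt₁ = 0.7975
distance = √((-3.5−-0.5)² + (-2−3.5)²) = 6.2650; v₂ = distance/dt₂ = 4.1767

ω₁ = 0.7975, v₂ = 4.1767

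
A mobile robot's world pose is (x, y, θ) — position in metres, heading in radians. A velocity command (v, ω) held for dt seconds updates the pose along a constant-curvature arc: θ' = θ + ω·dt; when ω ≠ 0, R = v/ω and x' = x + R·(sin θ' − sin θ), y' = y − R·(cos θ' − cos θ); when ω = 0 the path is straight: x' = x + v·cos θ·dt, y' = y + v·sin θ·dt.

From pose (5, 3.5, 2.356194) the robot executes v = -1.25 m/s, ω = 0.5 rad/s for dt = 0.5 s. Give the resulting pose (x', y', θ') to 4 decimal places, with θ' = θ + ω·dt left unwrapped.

θ' = 2.3562 + 0.5·0.5 = 2.6062
R = v/ω = -1.25/0.5 = -2.5000
x' = 5 + -2.5000·(sin 2.6062 − sin 2.3562) = 5.4923
y' = 3.5 − -2.5000·(cos 2.6062 − cos 2.3562) = 3.1176

(5.4923, 3.1176, 2.6062)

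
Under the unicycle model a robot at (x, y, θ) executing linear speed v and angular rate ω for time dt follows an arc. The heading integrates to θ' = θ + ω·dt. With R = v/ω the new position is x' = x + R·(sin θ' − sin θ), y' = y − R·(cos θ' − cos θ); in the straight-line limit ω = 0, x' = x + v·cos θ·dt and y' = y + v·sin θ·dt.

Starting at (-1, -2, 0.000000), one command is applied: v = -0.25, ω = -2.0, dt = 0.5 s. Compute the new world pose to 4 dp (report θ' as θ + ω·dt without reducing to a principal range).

θ' = 0.0000 + -2.0·0.5 = -1.0000
R = v/ω = -0.25/-2.0 = 0.1250
x' = -1 + 0.1250·(sin -1.0000 − sin 0.0000) = -1.1052
y' = -2 − 0.1250·(cos -1.0000 − cos 0.0000) = -1.9425

(-1.1052, -1.9425, -1.0000)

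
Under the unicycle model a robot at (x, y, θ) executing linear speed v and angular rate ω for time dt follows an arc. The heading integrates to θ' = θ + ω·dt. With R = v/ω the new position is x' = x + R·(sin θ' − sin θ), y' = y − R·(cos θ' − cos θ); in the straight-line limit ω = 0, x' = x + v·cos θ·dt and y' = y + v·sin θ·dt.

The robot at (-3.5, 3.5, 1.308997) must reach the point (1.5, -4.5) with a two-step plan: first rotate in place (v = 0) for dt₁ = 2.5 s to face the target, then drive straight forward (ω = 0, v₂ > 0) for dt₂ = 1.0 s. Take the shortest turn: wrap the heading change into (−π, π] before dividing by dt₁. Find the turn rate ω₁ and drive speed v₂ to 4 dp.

ω₁ = -0.9285, v₂ = 9.4340

heading to target = atan2(-4.5−3.5, 1.5−-3.5) = -1.0122
Δθ = wrap(-1.0122 − 1.3090) = -2.3212; ω₁ = Δθ/dt₁ = -0.9285
distance = √((1.5−-3.5)² + (-4.5−3.5)²) = 9.4340; v₂ = distance/dt₂ = 9.4340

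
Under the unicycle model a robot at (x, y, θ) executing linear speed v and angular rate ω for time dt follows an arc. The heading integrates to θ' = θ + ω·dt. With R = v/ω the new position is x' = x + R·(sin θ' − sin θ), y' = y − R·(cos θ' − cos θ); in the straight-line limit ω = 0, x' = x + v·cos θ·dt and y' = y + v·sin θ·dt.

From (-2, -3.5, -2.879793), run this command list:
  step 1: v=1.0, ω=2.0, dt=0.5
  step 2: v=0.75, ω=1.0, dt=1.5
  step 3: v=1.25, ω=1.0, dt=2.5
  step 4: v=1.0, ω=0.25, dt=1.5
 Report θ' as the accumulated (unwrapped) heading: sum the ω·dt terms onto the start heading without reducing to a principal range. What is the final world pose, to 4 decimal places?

(-1.3831, -1.8376, 2.4952)

step 1: θ'=-1.8798 (R=0.5000) → pose (-2.3469, -3.8309, -1.8798)
step 2: θ'=-0.3798 (R=0.7500) → pose (-1.9105, -4.7555, -0.3798)
step 3: θ'=2.1202 (R=1.2500) → pose (-0.3810, -2.9419, 2.1202)
step 4: θ'=2.4952 (R=4.0000) → pose (-1.3831, -1.8376, 2.4952)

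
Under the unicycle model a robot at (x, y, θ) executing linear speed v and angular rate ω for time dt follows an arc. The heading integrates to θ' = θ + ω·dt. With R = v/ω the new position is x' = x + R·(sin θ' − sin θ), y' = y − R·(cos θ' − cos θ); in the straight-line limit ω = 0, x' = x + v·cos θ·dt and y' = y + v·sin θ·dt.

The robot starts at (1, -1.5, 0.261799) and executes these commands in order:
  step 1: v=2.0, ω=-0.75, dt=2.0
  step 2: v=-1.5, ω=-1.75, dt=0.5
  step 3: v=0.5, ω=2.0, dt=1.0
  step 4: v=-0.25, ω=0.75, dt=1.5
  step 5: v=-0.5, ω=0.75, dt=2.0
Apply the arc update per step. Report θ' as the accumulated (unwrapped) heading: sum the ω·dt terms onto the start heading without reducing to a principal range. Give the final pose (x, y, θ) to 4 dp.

(4.3249, -3.9070, 2.5118)

step 1: θ'=-1.2382 (R=-2.6667) → pose (4.2107, -3.2051, -1.2382)
step 2: θ'=-2.1132 (R=0.8571) → pose (4.2868, -2.4828, -2.1132)
step 3: θ'=-0.1132 (R=0.2500) → pose (4.4726, -2.8603, -0.1132)
step 4: θ'=1.0118 (R=-0.3333) → pose (4.1524, -3.0147, 1.0118)
step 5: θ'=2.5118 (R=-0.6667) → pose (4.3249, -3.9070, 2.5118)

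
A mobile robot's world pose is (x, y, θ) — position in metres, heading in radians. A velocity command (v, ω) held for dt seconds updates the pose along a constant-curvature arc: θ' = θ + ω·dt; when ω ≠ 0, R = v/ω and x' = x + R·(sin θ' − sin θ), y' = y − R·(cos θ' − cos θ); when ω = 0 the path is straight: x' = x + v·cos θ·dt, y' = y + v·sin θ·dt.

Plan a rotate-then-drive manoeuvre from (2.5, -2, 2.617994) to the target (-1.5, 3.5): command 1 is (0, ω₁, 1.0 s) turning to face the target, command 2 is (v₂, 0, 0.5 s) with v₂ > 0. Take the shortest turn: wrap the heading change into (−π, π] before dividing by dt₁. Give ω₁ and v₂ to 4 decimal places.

ω₁ = -0.4184, v₂ = 13.6015

heading to target = atan2(3.5−-2, -1.5−2.5) = 2.1996
Δθ = wrap(2.1996 − 2.6180) = -0.4184; ω₁ = Δθ/dt₁ = -0.4184
distance = √((-1.5−2.5)² + (3.5−-2)²) = 6.8007; v₂ = distance/dt₂ = 13.6015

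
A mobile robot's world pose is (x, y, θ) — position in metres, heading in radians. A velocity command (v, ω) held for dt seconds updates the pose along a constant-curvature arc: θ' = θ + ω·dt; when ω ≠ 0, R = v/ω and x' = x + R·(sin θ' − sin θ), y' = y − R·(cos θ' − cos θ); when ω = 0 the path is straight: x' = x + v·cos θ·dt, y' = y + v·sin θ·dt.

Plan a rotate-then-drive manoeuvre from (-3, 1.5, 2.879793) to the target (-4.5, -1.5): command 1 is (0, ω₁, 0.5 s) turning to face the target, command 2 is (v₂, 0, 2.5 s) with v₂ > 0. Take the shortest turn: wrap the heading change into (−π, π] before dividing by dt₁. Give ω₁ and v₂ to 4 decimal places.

ω₁ = 2.7379, v₂ = 1.3416

heading to target = atan2(-1.5−1.5, -4.5−-3) = -2.0344
Δθ = wrap(-2.0344 − 2.8798) = 1.3689; ω₁ = Δθ/dt₁ = 2.7379
distance = √((-4.5−-3)² + (-1.5−1.5)²) = 3.3541; v₂ = distance/dt₂ = 1.3416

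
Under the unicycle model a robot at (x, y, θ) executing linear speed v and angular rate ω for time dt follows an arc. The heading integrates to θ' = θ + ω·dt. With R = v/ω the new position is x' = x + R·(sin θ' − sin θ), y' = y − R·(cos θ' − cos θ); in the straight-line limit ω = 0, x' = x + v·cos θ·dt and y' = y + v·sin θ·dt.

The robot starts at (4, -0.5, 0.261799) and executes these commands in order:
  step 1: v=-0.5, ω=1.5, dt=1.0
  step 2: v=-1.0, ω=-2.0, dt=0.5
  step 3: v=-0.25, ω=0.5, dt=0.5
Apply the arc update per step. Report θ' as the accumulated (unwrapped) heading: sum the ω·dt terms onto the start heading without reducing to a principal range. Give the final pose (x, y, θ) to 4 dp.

(3.5344, -1.4386, 1.0118)

step 1: θ'=1.7618 (R=-0.3333) → pose (3.7590, -0.8853, 1.7618)
step 2: θ'=0.7618 (R=0.5000) → pose (3.6132, -1.3420, 0.7618)
step 3: θ'=1.0118 (R=-0.5000) → pose (3.5344, -1.4386, 1.0118)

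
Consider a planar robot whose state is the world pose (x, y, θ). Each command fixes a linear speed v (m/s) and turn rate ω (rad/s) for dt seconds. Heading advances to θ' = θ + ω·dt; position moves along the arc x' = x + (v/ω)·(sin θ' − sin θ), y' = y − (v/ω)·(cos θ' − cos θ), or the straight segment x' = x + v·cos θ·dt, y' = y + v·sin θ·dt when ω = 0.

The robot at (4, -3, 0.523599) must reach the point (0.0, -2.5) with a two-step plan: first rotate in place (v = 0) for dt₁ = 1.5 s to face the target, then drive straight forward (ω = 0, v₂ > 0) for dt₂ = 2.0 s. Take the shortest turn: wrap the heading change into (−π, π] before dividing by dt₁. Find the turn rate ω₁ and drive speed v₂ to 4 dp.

ω₁ = 1.6624, v₂ = 2.0156

heading to target = atan2(-2.5−-3, 0−4) = 3.0172
Δθ = wrap(3.0172 − 0.5236) = 2.4936; ω₁ = Δθ/dt₁ = 1.6624
distance = √((0−4)² + (-2.5−-3)²) = 4.0311; v₂ = distance/dt₂ = 2.0156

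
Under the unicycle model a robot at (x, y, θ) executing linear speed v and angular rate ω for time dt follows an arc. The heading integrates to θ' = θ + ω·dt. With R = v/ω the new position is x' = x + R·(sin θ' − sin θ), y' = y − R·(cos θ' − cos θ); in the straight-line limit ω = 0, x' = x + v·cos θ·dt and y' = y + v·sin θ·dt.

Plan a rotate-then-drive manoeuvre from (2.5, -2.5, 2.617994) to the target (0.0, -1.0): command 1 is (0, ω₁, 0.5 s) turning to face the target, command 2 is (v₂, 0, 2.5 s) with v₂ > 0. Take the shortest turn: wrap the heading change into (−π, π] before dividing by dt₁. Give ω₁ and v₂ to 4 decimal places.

ω₁ = -0.0336, v₂ = 1.1662

heading to target = atan2(-1−-2.5, 0−2.5) = 2.6012
Δθ = wrap(2.6012 − 2.6180) = -0.0168; ω₁ = Δθ/dt₁ = -0.0336
distance = √((0−2.5)² + (-1−-2.5)²) = 2.9155; v₂ = distance/dt₂ = 1.1662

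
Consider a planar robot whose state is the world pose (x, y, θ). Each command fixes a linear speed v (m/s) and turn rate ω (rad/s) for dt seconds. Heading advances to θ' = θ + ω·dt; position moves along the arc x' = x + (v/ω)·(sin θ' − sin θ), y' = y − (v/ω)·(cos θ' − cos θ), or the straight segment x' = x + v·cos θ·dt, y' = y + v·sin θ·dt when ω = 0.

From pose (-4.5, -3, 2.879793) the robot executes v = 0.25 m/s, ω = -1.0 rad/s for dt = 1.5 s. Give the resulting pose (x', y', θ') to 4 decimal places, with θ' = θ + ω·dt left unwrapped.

θ' = 2.8798 + -1.0·1.5 = 1.3798
R = v/ω = 0.25/-1.0 = -0.2500
x' = -4.5 + -0.2500·(sin 1.3798 − sin 2.8798) = -4.6807
y' = -3 − -0.2500·(cos 1.3798 − cos 2.8798) = -2.7111

(-4.6807, -2.7111, 1.3798)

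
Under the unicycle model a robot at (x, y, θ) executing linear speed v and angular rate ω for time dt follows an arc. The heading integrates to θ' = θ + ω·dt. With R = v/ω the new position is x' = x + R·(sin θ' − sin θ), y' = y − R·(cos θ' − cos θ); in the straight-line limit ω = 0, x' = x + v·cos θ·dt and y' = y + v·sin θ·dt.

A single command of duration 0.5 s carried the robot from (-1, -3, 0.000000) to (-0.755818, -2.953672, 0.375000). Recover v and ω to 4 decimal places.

Δθ = 0.375000 − 0.000000 = 0.375000
ω = Δθ/dt = 0.375000/0.5 = 0.7500
R = Δx/(sin θ' − sin θ) = 0.6667
v = R·ω = 0.6667·0.7500 = 0.5000

v = 0.5000, ω = 0.7500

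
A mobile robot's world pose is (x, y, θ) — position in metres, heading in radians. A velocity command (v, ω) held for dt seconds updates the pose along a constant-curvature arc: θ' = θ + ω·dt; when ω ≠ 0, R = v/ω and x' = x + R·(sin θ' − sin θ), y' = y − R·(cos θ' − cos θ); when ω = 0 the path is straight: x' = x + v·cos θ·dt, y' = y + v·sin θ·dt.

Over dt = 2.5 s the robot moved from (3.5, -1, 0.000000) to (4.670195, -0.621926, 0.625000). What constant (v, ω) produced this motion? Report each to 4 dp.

v = 0.5000, ω = 0.2500

Δθ = 0.625000 − 0.000000 = 0.625000
ω = Δθ/dt = 0.625000/2.5 = 0.2500
R = Δx/(sin θ' − sin θ) = 2.0000
v = R·ω = 2.0000·0.2500 = 0.5000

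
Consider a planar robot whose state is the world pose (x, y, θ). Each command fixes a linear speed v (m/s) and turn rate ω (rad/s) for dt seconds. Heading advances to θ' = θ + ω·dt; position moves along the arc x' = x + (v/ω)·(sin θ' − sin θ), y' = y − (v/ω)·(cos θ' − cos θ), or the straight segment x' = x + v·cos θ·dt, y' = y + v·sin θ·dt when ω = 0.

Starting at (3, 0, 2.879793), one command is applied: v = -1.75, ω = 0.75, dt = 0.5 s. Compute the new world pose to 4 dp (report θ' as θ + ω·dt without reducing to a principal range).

θ' = 2.8798 + 0.75·0.5 = 3.2548
R = v/ω = -1.75/0.75 = -2.3333
x' = 3 + -2.3333·(sin 3.2548 − sin 2.8798) = 3.8675
y' = 0 − -2.3333·(cos 3.2548 − cos 2.8798) = -0.0646

(3.8675, -0.0646, 3.2548)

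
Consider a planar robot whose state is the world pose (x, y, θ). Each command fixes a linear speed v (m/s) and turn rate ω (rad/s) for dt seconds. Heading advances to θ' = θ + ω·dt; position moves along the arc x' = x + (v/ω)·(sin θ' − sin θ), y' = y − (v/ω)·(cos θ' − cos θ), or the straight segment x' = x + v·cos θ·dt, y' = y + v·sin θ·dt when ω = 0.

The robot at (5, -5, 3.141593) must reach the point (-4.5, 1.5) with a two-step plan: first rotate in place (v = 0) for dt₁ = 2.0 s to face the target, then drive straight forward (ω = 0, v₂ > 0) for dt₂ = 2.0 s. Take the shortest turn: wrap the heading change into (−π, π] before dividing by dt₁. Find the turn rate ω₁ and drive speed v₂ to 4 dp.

heading to target = atan2(1.5−-5, -4.5−5) = 2.5415
Δθ = wrap(2.5415 − 3.1416) = -0.6001; ω₁ = Δθ/dt₁ = -0.3000
distance = √((-4.5−5)² + (1.5−-5)²) = 11.5109; v₂ = distance/dt₂ = 5.7554

ω₁ = -0.3000, v₂ = 5.7554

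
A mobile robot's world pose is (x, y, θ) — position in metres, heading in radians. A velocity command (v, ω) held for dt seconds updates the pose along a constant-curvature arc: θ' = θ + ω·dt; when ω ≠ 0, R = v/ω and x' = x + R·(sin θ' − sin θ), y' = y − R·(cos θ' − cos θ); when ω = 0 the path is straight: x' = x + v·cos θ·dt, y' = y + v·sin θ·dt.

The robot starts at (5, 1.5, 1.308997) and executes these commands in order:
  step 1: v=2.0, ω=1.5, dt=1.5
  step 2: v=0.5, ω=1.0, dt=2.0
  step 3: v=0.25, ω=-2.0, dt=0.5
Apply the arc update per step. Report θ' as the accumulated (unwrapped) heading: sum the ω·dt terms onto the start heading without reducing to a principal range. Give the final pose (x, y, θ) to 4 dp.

(3.0837, 2.1196, 4.5590)

step 1: θ'=3.5590 (R=1.3333) → pose (3.1716, 3.0640, 3.5590)
step 2: θ'=5.5590 (R=0.5000) → pose (3.0430, 2.2324, 5.5590)
step 3: θ'=4.5590 (R=-0.1250) → pose (3.0837, 2.1196, 4.5590)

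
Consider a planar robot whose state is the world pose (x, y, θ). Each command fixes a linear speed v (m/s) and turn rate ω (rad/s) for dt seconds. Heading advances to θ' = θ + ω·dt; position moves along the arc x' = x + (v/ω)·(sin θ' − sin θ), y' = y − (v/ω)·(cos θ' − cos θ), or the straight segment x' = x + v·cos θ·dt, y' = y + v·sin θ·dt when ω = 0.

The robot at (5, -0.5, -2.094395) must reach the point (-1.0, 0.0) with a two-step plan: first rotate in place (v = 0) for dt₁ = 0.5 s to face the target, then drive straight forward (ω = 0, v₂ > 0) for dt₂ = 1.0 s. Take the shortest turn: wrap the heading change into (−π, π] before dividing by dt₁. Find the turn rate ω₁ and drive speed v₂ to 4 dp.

ω₁ = -2.2607, v₂ = 6.0208

heading to target = atan2(0−-0.5, -1−5) = 3.0585
Δθ = wrap(3.0585 − -2.0944) = -1.1303; ω₁ = Δθ/dt₁ = -2.2607
distance = √((-1−5)² + (0−-0.5)²) = 6.0208; v₂ = distance/dt₂ = 6.0208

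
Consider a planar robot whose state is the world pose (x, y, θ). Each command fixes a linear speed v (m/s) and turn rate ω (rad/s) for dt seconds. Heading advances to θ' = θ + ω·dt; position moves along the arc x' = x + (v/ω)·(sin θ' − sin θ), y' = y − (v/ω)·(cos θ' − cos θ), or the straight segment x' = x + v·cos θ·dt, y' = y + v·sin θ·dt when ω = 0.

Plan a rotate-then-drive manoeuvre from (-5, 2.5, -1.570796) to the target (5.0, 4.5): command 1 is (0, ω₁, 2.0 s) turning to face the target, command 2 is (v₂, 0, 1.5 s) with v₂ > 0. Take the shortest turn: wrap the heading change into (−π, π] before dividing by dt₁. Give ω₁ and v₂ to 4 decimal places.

heading to target = atan2(4.5−2.5, 5−-5) = 0.1974
Δθ = wrap(0.1974 − -1.5708) = 1.7682; ω₁ = Δθ/dt₁ = 0.8841
distance = √((5−-5)² + (4.5−2.5)²) = 10.1980; v₂ = distance/dt₂ = 6.7987

ω₁ = 0.8841, v₂ = 6.7987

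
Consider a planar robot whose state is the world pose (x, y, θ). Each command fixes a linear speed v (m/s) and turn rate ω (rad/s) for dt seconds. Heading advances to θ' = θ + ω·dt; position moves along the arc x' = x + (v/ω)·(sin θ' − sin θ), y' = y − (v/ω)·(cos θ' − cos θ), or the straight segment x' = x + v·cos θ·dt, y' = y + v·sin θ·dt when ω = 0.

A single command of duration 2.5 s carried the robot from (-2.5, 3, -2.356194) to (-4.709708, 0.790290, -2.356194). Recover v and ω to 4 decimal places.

v = 1.2500, ω = 0.0000

Δθ = -2.356194 − -2.356194 = 0.000000
ω = Δθ/dt = 0.000000/2.5 = 0.0000
ω = 0 → v = (Δx·cos θ + Δy·sin θ)/dt = 1.2500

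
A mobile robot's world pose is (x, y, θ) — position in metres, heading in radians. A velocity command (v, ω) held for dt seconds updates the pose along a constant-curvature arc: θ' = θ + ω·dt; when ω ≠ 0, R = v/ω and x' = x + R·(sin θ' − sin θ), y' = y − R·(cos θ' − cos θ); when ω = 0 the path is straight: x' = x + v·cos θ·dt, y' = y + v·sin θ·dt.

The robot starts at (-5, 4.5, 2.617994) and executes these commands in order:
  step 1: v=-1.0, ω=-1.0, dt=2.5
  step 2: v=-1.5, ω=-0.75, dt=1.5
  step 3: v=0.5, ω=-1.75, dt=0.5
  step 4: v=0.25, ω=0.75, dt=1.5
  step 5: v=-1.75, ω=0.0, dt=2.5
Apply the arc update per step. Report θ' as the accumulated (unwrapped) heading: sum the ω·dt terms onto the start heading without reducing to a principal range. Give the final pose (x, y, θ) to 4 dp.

(-10.3695, 5.9782, -0.7570)

step 1: θ'=0.1180 (R=1.0000) → pose (-5.3823, 2.6409, 0.1180)
step 2: θ'=-1.0070 (R=2.0000) → pose (-7.3082, 3.5582, -1.0070)
step 3: θ'=-1.8820 (R=-0.2857) → pose (-7.2777, 3.3181, -1.8820)
step 4: θ'=-0.7570 (R=0.3333) → pose (-7.1893, 2.9737, -0.7570)
step 5: θ'=-0.7570 (straight) → pose (-10.3695, 5.9782, -0.7570)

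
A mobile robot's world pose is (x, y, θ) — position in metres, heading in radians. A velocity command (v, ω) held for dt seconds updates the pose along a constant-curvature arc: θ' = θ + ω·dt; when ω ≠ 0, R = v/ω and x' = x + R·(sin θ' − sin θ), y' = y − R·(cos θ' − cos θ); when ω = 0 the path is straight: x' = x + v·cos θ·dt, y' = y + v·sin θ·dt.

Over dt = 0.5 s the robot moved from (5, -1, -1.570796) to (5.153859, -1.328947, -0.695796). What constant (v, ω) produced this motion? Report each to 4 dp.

Δθ = -0.695796 − -1.570796 = 0.875000
ω = Δθ/dt = 0.875000/0.5 = 1.7500
R = −Δy/(cos θ' − cos θ) = 0.4286
v = R·ω = 0.4286·1.7500 = 0.7500

v = 0.7500, ω = 1.7500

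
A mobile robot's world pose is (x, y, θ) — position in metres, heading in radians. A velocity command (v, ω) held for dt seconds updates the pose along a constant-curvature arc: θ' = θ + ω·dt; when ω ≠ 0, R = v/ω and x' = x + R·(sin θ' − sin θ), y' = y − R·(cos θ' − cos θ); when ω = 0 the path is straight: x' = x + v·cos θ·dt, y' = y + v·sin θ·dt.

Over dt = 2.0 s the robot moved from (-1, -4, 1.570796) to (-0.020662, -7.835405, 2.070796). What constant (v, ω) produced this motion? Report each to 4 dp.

Δθ = 2.070796 − 1.570796 = 0.500000
ω = Δθ/dt = 0.500000/2.0 = 0.2500
R = −Δy/(cos θ' − cos θ) = -8.0000
v = R·ω = -8.0000·0.2500 = -2.0000

v = -2.0000, ω = 0.2500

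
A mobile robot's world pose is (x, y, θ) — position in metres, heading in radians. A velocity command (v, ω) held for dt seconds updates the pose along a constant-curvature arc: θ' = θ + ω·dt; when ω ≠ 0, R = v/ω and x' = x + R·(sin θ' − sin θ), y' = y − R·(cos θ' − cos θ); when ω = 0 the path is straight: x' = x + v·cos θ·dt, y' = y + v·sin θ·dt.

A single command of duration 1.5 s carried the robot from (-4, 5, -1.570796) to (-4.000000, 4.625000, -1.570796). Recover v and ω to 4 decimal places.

v = 0.2500, ω = 0.0000

Δθ = -1.570796 − -1.570796 = 0.000000
ω = Δθ/dt = 0.000000/1.5 = 0.0000
ω = 0 → v = (Δx·cos θ + Δy·sin θ)/dt = 0.2500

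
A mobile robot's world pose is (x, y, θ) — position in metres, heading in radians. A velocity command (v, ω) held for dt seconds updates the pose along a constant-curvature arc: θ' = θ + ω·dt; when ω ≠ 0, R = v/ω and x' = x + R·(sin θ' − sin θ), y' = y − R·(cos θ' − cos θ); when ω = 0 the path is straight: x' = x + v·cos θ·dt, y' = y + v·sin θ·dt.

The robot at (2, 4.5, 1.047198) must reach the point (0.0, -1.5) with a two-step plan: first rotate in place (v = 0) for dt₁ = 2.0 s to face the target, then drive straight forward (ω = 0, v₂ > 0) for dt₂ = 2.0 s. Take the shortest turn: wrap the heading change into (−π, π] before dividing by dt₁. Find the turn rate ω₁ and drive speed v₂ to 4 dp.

ω₁ = -1.4699, v₂ = 3.1623

heading to target = atan2(-1.5−4.5, 0−2) = -1.8925
Δθ = wrap(-1.8925 − 1.0472) = -2.9397; ω₁ = Δθ/dt₁ = -1.4699
distance = √((0−2)² + (-1.5−4.5)²) = 6.3246; v₂ = distance/dt₂ = 3.1623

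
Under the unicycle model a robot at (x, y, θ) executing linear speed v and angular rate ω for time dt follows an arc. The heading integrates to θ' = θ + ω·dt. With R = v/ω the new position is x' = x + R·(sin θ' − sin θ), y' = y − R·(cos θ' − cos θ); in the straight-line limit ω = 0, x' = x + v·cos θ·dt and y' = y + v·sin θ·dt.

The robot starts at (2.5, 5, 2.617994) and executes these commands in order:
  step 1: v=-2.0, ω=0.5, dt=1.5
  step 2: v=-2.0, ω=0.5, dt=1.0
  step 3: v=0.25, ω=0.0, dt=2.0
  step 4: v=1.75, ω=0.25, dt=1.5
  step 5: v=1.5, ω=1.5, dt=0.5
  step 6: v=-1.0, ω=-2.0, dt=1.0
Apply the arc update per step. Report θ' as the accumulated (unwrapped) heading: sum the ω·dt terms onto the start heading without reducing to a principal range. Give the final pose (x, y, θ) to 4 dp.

step 1: θ'=3.3680 (R=-4.0000) → pose (5.3979, 4.5662, 3.3680)
step 2: θ'=3.8680 (R=-4.0000) → pose (7.1567, 5.4738, 3.8680)
step 3: θ'=3.8680 (straight) → pose (6.7829, 5.1417, 3.8680)
step 4: θ'=4.2430 (R=7.0000) → pose (5.1893, 3.0752, 4.2430)
step 5: θ'=4.9930 (R=1.0000) → pose (5.1203, 2.3459, 4.9930)
step 6: θ'=2.9930 (R=0.5000) → pose (5.6748, 2.9788, 2.9930)

(5.6748, 2.9788, 2.9930)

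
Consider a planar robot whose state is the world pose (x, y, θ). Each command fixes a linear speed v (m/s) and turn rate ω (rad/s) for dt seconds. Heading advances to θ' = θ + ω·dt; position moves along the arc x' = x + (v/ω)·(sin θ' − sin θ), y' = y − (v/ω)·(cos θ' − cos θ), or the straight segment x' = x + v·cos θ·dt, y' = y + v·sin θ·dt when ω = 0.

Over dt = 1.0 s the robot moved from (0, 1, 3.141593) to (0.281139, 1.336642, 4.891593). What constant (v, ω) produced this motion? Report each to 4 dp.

v = -0.5000, ω = 1.7500

Δθ = 4.891593 − 3.141593 = 1.750000
ω = Δθ/dt = 1.750000/1.0 = 1.7500
R = −Δy/(cos θ' − cos θ) = -0.2857
v = R·ω = -0.2857·1.7500 = -0.5000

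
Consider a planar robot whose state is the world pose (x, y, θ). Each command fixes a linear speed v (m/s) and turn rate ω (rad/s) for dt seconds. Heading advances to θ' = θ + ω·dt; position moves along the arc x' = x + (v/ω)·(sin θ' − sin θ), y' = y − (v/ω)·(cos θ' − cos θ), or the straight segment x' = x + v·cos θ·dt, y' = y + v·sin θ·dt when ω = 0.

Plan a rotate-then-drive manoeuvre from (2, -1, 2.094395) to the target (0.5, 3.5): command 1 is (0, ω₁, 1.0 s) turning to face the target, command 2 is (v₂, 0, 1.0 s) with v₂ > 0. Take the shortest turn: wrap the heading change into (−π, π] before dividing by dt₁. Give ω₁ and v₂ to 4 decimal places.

heading to target = atan2(3.5−-1, 0.5−2) = 1.8925
Δθ = wrap(1.8925 − 2.0944) = -0.2018; ω₁ = Δθ/dt₁ = -0.2018
distance = √((0.5−2)² + (3.5−-1)²) = 4.7434; v₂ = distance/dt₂ = 4.7434

ω₁ = -0.2018, v₂ = 4.7434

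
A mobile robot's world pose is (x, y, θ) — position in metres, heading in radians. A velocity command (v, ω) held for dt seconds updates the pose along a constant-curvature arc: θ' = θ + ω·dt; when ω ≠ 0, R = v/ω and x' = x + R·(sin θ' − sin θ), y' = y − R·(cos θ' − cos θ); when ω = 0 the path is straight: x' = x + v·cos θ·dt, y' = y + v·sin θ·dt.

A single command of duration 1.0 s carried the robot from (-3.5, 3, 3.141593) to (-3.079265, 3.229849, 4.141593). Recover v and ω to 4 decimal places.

v = -0.5000, ω = 1.0000

Δθ = 4.141593 − 3.141593 = 1.000000
ω = Δθ/dt = 1.000000/1.0 = 1.0000
R = Δx/(sin θ' − sin θ) = -0.5000
v = R·ω = -0.5000·1.0000 = -0.5000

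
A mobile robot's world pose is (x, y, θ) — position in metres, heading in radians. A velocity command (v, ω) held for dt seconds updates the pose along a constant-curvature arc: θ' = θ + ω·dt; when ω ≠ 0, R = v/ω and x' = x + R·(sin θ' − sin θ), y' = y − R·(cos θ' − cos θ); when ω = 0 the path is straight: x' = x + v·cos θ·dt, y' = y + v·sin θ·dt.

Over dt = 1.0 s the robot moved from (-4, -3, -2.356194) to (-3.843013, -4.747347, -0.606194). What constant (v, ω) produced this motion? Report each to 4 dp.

v = 2.0000, ω = 1.7500

Δθ = -0.606194 − -2.356194 = 1.750000
ω = Δθ/dt = 1.750000/1.0 = 1.7500
R = −Δy/(cos θ' − cos θ) = 1.1429
v = R·ω = 1.1429·1.7500 = 2.0000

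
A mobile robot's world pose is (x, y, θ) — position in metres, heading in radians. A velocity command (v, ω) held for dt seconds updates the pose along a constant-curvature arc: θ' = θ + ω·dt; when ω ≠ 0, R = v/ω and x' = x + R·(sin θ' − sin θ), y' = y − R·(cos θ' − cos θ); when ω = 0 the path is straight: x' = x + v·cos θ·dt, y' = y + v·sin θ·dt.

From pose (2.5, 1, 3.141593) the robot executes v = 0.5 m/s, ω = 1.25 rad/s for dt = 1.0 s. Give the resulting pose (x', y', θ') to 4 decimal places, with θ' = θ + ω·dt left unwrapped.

θ' = 3.1416 + 1.25·1.0 = 4.3916
R = v/ω = 0.5/1.25 = 0.4000
x' = 2.5 + 0.4000·(sin 4.3916 − sin 3.1416) = 2.1204
y' = 1 − 0.4000·(cos 4.3916 − cos 3.1416) = 0.7261

(2.1204, 0.7261, 4.3916)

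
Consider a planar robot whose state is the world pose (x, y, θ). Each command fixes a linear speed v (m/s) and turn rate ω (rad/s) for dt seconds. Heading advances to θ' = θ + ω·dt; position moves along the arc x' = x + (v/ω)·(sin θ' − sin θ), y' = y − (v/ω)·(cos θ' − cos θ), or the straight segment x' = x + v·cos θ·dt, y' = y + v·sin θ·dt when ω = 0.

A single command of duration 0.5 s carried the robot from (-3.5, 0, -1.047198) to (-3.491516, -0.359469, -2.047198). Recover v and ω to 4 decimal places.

v = 0.7500, ω = -2.0000

Δθ = -2.047198 − -1.047198 = -1.000000
ω = Δθ/dt = -1.000000/0.5 = -2.0000
R = −Δy/(cos θ' − cos θ) = -0.3750
v = R·ω = -0.3750·-2.0000 = 0.7500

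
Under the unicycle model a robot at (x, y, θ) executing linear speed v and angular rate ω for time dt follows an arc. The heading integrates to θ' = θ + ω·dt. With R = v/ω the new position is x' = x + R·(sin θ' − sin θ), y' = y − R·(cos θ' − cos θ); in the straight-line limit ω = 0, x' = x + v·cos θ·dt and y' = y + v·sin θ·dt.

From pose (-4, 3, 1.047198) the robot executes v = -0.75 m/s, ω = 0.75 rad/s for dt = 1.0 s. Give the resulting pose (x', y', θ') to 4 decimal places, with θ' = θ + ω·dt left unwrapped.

(-4.1085, 2.2755, 1.7972)

θ' = 1.0472 + 0.75·1.0 = 1.7972
R = v/ω = -0.75/0.75 = -1.0000
x' = -4 + -1.0000·(sin 1.7972 − sin 1.0472) = -4.1085
y' = 3 − -1.0000·(cos 1.7972 − cos 1.0472) = 2.2755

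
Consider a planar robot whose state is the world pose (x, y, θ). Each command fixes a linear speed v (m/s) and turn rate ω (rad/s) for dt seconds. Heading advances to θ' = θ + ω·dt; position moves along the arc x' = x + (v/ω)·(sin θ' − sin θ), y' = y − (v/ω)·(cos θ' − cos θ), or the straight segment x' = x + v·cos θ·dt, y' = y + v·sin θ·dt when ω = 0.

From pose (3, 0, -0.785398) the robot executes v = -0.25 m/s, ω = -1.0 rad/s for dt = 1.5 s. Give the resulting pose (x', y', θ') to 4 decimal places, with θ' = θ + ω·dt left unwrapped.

(2.9879, 0.3406, -2.2854)

θ' = -0.7854 + -1.0·1.5 = -2.2854
R = v/ω = -0.25/-1.0 = 0.2500
x' = 3 + 0.2500·(sin -2.2854 − sin -0.7854) = 2.9879
y' = 0 − 0.2500·(cos -2.2854 − cos -0.7854) = 0.3406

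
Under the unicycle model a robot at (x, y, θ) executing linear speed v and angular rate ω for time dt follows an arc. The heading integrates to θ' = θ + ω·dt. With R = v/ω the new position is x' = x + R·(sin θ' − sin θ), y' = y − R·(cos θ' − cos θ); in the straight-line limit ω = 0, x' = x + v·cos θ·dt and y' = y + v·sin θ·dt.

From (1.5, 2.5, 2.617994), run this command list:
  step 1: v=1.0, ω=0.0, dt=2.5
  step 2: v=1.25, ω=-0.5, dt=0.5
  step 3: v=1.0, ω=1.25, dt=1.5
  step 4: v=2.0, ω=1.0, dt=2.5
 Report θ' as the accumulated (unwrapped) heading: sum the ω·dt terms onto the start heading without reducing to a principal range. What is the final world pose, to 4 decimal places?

(0.2369, 1.2191, 6.7430)

step 1: θ'=2.6180 (straight) → pose (-0.6651, 3.7500, 2.6180)
step 2: θ'=2.3680 (R=-2.5000) → pose (-1.1618, 4.1266, 2.3680)
step 3: θ'=4.2430 (R=0.8000) → pose (-2.4343, 3.9161, 4.2430)
step 4: θ'=6.7430 (R=2.0000) → pose (0.2369, 1.2191, 6.7430)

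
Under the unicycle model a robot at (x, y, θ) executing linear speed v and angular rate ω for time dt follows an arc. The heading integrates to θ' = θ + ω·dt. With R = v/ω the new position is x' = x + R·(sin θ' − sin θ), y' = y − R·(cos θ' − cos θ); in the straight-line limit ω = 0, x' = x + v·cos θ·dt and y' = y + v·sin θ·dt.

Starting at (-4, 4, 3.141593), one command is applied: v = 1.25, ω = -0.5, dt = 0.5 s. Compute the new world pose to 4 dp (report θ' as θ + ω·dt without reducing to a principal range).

θ' = 3.1416 + -0.5·0.5 = 2.8916
R = v/ω = 1.25/-0.5 = -2.5000
x' = -4 + -2.5000·(sin 2.8916 − sin 3.1416) = -4.6185
y' = 4 − -2.5000·(cos 2.8916 − cos 3.1416) = 4.0777

(-4.6185, 4.0777, 2.8916)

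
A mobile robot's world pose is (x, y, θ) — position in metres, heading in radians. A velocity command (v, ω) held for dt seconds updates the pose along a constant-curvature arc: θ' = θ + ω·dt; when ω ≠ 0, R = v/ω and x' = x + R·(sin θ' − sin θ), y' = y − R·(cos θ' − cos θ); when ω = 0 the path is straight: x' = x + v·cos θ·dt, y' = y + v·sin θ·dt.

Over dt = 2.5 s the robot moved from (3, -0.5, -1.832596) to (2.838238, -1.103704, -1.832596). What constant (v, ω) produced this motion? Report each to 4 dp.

v = 0.2500, ω = 0.0000

Δθ = -1.832596 − -1.832596 = 0.000000
ω = Δθ/dt = 0.000000/2.5 = 0.0000
ω = 0 → v = (Δx·cos θ + Δy·sin θ)/dt = 0.2500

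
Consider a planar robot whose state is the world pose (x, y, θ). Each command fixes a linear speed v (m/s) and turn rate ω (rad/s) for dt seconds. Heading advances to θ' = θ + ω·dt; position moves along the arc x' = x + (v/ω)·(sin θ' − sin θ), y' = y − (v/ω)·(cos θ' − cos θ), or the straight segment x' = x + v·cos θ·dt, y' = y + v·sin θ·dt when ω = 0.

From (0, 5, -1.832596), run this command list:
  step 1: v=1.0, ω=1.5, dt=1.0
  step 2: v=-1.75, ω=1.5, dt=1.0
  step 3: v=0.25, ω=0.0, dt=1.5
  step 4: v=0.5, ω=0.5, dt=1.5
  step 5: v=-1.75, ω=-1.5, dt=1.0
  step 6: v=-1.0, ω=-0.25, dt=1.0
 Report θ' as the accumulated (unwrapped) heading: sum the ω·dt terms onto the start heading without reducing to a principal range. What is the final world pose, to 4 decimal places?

step 1: θ'=-0.3326 (R=0.6667) → pose (0.4263, 4.1973, -0.3326)
step 2: θ'=1.1674 (R=-1.1667) → pose (-1.0277, 3.5526, 1.1674)
step 3: θ'=1.1674 (straight) → pose (-0.8804, 3.8975, 1.1674)
step 4: θ'=1.9174 (R=1.0000) → pose (-0.8597, 4.6297, 1.9174)
step 5: θ'=0.4174 (R=1.1667) → pose (-1.4840, 3.1669, 0.4174)
step 6: θ'=0.1674 (R=4.0000) → pose (-2.4390, 2.8794, 0.1674)

(-2.4390, 2.8794, 0.1674)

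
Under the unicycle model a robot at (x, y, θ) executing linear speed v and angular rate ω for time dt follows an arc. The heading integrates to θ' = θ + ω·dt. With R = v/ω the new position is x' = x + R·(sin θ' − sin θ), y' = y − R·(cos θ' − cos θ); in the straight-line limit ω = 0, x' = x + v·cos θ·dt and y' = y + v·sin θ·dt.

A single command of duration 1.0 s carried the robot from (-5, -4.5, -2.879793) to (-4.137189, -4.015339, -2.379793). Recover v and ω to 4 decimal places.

v = -1.0000, ω = 0.5000

Δθ = -2.379793 − -2.879793 = 0.500000
ω = Δθ/dt = 0.500000/1.0 = 0.5000
R = Δx/(sin θ' − sin θ) = -2.0000
v = R·ω = -2.0000·0.5000 = -1.0000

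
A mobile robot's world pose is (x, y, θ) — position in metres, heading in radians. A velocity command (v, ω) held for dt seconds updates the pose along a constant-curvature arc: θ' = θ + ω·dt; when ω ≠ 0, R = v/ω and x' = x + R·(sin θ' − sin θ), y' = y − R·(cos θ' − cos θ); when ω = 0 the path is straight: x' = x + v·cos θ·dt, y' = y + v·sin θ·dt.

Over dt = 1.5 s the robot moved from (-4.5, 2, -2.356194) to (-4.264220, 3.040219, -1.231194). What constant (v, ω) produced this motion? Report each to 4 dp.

v = -0.7500, ω = 0.7500

Δθ = -1.231194 − -2.356194 = 1.125000
ω = Δθ/dt = 1.125000/1.5 = 0.7500
R = −Δy/(cos θ' − cos θ) = -1.0000
v = R·ω = -1.0000·0.7500 = -0.7500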